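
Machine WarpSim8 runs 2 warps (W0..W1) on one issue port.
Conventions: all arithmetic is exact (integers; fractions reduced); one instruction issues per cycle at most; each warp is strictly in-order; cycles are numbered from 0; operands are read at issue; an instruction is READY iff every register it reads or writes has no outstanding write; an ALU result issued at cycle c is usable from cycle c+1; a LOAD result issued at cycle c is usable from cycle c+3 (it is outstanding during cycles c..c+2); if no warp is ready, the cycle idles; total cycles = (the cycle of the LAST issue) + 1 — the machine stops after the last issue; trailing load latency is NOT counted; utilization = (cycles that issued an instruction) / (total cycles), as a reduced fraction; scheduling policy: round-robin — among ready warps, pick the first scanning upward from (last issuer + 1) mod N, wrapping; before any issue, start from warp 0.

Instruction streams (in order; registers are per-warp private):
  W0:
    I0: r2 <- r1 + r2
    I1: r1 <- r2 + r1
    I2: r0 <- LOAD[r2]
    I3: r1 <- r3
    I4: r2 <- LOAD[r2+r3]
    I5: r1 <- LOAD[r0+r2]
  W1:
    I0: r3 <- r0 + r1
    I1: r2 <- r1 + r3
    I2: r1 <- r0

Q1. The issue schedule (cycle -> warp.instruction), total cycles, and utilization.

cycle 0: W0.I0
cycle 1: W1.I0
cycle 2: W0.I1
cycle 3: W1.I1
cycle 4: W0.I2
cycle 5: W1.I2
cycle 6: W0.I3
cycle 7: W0.I4
cycle 8: idle
cycle 9: idle
cycle 10: W0.I5

Answer: 11 cycles, utilization 9/11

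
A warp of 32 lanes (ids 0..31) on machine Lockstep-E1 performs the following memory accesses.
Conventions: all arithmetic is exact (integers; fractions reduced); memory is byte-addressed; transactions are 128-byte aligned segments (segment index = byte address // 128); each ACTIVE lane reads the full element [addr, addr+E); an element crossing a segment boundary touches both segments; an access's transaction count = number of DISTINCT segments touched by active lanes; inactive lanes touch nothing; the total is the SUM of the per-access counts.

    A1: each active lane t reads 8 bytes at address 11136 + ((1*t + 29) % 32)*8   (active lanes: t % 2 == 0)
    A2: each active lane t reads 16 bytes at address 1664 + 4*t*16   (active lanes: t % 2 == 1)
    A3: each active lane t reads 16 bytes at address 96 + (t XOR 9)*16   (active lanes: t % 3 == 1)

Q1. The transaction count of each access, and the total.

A1: 2 transactions
A2: 16 transactions
A3: 4 transactions

Answer: 2,16,4; total 22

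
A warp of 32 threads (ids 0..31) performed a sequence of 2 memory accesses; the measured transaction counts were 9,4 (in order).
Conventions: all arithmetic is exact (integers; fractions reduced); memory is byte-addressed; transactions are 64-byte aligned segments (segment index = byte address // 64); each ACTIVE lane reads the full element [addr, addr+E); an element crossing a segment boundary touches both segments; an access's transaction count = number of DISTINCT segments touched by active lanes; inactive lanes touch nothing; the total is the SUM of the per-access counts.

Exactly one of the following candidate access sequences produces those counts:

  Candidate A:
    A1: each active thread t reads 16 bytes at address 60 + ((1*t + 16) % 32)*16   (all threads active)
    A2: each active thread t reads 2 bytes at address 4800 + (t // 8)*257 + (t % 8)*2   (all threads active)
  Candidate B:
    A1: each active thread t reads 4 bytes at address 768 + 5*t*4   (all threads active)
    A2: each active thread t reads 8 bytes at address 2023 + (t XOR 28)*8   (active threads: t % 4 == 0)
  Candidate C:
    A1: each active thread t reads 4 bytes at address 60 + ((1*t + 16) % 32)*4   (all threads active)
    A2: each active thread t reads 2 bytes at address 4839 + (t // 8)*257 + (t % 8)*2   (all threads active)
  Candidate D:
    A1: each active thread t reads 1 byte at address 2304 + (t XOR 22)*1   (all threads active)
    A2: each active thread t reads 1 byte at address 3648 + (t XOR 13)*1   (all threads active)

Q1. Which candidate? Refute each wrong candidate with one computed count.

B: A1 gives 10 transactions, not 9
C: A1 gives 3 transactions, not 9
D: A1 gives 1 transaction, not 9
A: all counts match (9,4)

Answer: A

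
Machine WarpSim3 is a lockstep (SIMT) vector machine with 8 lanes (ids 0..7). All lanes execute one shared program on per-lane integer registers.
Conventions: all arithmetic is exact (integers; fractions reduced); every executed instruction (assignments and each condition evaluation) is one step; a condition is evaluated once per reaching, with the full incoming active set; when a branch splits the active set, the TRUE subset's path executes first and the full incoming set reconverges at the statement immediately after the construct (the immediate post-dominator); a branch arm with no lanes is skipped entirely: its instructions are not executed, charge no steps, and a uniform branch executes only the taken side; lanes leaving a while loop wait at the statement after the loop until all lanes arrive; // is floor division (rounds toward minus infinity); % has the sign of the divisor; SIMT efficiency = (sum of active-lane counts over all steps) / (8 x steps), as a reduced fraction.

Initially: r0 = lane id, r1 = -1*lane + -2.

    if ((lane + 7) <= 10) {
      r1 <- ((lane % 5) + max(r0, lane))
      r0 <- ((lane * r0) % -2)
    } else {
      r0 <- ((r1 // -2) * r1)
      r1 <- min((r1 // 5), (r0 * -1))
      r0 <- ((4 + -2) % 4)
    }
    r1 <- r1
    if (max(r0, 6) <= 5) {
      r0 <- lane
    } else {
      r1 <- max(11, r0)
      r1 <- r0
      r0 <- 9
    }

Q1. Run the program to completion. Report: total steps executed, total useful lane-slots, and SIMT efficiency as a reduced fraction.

Answer: 11 steps, 68 useful, 17/22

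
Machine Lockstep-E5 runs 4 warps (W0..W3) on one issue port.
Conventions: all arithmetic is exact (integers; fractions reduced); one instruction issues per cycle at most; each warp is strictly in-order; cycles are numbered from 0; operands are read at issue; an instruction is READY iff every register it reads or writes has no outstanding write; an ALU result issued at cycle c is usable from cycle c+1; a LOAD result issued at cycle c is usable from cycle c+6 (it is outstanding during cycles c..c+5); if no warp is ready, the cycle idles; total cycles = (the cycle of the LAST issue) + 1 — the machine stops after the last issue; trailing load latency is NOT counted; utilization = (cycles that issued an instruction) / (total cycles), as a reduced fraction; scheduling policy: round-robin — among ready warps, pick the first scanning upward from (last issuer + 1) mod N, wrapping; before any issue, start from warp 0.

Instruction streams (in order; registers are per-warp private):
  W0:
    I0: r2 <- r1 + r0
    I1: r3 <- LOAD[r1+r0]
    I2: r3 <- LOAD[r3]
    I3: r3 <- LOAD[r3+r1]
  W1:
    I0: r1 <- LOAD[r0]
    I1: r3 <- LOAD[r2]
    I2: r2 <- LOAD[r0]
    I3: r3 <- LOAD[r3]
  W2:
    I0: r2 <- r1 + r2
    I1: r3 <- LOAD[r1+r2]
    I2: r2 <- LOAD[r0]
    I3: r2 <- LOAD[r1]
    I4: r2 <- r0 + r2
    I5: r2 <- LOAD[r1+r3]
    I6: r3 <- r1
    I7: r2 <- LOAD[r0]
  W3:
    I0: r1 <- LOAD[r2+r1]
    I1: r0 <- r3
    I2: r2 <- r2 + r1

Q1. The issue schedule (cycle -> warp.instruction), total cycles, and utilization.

cycle 0: W0.I0
cycle 1: W1.I0
cycle 2: W2.I0
cycle 3: W3.I0
cycle 4: W0.I1
cycle 5: W1.I1
cycle 6: W2.I1
cycle 7: W3.I1
cycle 8: W1.I2
cycle 9: W2.I2
cycle 10: W3.I2
cycle 11: W0.I2
cycle 12: W1.I3
cycle 13: idle
cycle 14: idle
cycle 15: W2.I3
cycle 16: idle
cycle 17: W0.I3
cycle 18: idle
cycle 19: idle
cycle 20: idle
cycle 21: W2.I4
cycle 22: W2.I5
cycle 23: W2.I6
cycle 24: idle
cycle 25: idle
cycle 26: idle
cycle 27: idle
cycle 28: W2.I7

Answer: 29 cycles, utilization 19/29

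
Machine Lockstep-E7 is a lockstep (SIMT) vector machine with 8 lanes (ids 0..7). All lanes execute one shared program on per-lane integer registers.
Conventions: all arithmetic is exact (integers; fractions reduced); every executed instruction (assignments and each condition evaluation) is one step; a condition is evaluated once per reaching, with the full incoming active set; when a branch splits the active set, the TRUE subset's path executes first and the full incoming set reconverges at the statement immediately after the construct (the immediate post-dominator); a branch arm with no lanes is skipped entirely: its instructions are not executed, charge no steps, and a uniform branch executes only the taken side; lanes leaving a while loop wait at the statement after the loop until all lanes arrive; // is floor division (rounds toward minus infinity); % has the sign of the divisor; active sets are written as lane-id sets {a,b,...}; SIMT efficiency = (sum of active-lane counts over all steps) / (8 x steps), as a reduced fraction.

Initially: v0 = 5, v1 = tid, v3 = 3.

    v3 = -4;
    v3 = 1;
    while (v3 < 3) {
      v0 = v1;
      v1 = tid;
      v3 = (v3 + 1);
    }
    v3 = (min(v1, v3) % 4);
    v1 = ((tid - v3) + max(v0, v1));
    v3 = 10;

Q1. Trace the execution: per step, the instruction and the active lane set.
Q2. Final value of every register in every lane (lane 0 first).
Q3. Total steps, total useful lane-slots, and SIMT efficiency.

step 0: v3 <- -4                     {0,1,2,3,4,5,6,7}
step 1: v3 <- 1                      {0,1,2,3,4,5,6,7}
step 2: eval (v3 < 3)                {0,1,2,3,4,5,6,7}
step 3: v0 <- v1                     {0,1,2,3,4,5,6,7}
step 4: v1 <- tid                    {0,1,2,3,4,5,6,7}
step 5: v3 <- (v3 + 1)               {0,1,2,3,4,5,6,7}
step 6: eval (v3 < 3)                {0,1,2,3,4,5,6,7}
step 7: v0 <- v1                     {0,1,2,3,4,5,6,7}
step 8: v1 <- tid                    {0,1,2,3,4,5,6,7}
step 9: v3 <- (v3 + 1)               {0,1,2,3,4,5,6,7}
step 10: eval (v3 < 3)                {0,1,2,3,4,5,6,7}
step 11: v3 <- (min(v1, v3) % 4)      {0,1,2,3,4,5,6,7}
step 12: v1 <- ((tid - v3) + max(v0, v1)) {0,1,2,3,4,5,6,7}
step 13: v3 <- 10                     {0,1,2,3,4,5,6,7}

Answer: 14 steps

v0: 0,1,2,3,4,5,6,7
v1: 0,1,2,3,5,7,9,11
v3: 10,10,10,10,10,10,10,10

steps = 14; useful = 112; efficiency = 112/112 = 1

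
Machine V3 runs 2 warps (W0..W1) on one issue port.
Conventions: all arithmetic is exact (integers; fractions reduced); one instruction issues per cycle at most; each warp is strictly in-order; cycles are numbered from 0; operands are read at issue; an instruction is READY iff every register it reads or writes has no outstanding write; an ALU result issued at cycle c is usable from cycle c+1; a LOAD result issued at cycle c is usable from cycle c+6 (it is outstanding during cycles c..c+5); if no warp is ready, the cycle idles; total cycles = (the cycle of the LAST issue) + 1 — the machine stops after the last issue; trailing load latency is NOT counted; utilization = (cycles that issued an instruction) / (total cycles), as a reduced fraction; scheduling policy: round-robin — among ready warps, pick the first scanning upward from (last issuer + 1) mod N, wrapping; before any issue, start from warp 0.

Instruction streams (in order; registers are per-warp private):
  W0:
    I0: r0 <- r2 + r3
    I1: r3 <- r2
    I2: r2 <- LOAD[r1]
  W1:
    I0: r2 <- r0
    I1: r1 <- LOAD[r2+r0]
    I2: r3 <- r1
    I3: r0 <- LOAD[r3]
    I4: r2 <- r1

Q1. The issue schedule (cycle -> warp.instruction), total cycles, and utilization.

cycle 0: W0.I0
cycle 1: W1.I0
cycle 2: W0.I1
cycle 3: W1.I1
cycle 4: W0.I2
cycle 5: idle
cycle 6: idle
cycle 7: idle
cycle 8: idle
cycle 9: W1.I2
cycle 10: W1.I3
cycle 11: W1.I4

Answer: 12 cycles, utilization 2/3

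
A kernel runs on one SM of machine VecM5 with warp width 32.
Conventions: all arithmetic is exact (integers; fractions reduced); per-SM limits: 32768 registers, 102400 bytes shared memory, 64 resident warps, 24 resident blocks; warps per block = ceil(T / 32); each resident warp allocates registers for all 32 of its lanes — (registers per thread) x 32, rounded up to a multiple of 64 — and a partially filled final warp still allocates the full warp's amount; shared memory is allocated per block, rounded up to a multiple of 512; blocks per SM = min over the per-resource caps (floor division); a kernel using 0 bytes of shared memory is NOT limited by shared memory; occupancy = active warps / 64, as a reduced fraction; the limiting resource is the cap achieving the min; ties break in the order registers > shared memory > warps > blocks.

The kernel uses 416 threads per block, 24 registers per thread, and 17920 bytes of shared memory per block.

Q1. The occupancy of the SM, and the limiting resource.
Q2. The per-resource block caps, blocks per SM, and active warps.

Answer: occupancy 39/64, limited by registers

registers: 3 blocks
shared memory: 5 blocks
warps: 4 blocks
blocks: 24 blocks

Answer: 3 blocks, 39 active warps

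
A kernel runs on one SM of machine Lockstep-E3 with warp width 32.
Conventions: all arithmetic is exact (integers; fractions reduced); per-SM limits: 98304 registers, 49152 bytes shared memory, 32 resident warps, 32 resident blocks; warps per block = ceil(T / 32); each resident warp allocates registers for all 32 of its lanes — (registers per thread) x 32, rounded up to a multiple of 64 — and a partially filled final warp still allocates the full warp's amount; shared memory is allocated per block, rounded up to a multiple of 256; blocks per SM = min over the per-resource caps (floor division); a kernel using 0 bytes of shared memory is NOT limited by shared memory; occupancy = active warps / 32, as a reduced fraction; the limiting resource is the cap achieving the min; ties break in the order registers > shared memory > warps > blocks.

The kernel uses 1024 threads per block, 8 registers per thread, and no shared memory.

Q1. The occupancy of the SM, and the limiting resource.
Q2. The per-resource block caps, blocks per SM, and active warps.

Answer: occupancy 1, limited by warps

registers: 12 blocks
shared memory: no limit (kernel uses none)
warps: 1 block
blocks: 32 blocks

Answer: 1 block, 32 active warps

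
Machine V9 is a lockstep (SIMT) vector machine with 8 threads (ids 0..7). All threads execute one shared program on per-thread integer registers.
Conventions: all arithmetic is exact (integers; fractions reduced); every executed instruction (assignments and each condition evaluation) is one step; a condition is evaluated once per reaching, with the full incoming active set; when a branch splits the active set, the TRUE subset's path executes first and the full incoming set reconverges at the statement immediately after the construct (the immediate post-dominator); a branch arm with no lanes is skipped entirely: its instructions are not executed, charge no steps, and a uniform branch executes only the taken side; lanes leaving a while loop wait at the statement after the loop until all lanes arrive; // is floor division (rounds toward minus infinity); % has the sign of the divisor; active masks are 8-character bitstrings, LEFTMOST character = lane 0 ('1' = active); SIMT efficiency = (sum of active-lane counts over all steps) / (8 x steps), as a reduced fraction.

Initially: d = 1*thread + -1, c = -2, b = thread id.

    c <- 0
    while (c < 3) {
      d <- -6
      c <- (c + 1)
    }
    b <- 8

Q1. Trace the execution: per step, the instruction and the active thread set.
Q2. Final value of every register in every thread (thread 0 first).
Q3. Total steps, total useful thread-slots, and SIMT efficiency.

step 0: c <- 0                       11111111
step 1: eval (c < 3)                 11111111
step 2: d <- -6                      11111111
step 3: c <- (c + 1)                 11111111
step 4: eval (c < 3)                 11111111
step 5: d <- -6                      11111111
step 6: c <- (c + 1)                 11111111
step 7: eval (c < 3)                 11111111
step 8: d <- -6                      11111111
step 9: c <- (c + 1)                 11111111
step 10: eval (c < 3)                 11111111
step 11: b <- 8                       11111111

Answer: 12 steps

d: -6,-6,-6,-6,-6,-6,-6,-6
c: 3,3,3,3,3,3,3,3
b: 8,8,8,8,8,8,8,8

steps = 12; useful = 96; efficiency = 96/96 = 1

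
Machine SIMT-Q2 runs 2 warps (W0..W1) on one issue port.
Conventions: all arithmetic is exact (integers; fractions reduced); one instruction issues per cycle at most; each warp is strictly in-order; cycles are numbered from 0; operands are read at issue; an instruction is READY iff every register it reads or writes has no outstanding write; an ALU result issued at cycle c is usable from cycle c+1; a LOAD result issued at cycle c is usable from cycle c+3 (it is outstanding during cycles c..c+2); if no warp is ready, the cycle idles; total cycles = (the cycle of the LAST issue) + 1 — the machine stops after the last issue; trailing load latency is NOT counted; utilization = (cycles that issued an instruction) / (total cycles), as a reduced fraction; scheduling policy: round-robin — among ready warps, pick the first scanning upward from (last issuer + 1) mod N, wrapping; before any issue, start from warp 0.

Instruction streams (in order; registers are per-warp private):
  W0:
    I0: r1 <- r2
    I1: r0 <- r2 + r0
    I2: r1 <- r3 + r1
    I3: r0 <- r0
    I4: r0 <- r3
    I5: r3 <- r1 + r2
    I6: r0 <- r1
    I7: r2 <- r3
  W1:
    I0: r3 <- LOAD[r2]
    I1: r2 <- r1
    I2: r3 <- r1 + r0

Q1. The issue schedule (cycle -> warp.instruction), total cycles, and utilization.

cycle 0: W0.I0
cycle 1: W1.I0
cycle 2: W0.I1
cycle 3: W1.I1
cycle 4: W0.I2
cycle 5: W1.I2
cycle 6: W0.I3
cycle 7: W0.I4
cycle 8: W0.I5
cycle 9: W0.I6
cycle 10: W0.I7

Answer: 11 cycles, utilization 1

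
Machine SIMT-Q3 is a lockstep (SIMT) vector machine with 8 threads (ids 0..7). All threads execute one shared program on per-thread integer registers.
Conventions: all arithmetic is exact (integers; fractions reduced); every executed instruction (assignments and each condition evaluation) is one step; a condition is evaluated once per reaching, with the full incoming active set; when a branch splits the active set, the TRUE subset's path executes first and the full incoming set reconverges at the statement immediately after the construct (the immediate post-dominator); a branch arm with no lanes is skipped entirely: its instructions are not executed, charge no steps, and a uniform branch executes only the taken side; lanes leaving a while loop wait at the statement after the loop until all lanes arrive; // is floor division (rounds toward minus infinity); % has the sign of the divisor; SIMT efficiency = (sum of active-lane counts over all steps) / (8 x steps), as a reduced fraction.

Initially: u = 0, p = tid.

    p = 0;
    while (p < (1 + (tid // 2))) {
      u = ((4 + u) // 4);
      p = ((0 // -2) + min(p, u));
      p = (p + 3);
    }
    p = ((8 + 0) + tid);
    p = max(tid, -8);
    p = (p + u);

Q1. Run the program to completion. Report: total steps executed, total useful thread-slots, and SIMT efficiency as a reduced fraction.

Answer: 13 steps, 80 useful, 10/13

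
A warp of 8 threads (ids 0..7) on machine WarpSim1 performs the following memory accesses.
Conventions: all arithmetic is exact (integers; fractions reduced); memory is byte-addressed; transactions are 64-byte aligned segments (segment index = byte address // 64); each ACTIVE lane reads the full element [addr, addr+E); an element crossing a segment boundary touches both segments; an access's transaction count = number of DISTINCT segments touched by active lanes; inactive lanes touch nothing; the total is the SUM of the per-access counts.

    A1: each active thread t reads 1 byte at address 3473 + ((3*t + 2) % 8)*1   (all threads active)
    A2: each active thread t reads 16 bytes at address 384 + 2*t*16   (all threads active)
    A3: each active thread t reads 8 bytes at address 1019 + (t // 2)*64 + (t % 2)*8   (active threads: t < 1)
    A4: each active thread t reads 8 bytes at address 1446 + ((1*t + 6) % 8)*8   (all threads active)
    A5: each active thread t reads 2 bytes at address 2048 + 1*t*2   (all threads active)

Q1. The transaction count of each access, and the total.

A1: 1 transaction
A2: 4 transactions
A3: 2 transactions
A4: 2 transactions
A5: 1 transaction

Answer: 1,4,2,2,1; total 10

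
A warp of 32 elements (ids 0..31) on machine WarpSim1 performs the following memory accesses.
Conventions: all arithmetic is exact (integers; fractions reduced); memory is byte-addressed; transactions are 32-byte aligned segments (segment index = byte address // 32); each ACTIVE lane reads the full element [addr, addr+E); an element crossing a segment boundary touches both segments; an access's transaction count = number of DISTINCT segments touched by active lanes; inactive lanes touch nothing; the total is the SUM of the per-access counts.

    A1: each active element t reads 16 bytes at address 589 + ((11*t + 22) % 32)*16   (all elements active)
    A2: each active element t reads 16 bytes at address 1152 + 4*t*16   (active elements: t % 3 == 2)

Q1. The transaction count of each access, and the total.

A1: 17 transactions
A2: 10 transactions

Answer: 17,10; total 27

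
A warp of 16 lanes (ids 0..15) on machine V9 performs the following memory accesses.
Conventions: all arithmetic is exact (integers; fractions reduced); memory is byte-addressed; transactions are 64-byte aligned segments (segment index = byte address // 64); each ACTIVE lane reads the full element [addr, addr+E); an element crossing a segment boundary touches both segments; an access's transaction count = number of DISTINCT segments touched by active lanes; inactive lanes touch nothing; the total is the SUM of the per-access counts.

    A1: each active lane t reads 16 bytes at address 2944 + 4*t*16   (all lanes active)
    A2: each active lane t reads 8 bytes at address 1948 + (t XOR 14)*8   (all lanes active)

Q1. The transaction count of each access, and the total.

A1: 16 transactions
A2: 3 transactions

Answer: 16,3; total 19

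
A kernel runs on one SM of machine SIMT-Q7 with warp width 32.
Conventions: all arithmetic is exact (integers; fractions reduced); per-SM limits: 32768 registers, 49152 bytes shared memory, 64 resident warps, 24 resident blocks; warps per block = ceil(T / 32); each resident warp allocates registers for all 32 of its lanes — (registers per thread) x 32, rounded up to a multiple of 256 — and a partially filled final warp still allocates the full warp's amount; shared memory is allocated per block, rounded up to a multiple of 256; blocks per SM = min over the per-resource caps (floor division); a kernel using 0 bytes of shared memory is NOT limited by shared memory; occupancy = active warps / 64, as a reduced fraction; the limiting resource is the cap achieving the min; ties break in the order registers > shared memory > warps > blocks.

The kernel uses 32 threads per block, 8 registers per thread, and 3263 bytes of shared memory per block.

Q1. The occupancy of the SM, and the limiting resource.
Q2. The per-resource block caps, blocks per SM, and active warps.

Answer: occupancy 7/32, limited by shared memory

registers: 128 blocks
shared memory: 14 blocks
warps: 64 blocks
blocks: 24 blocks

Answer: 14 blocks, 14 active warps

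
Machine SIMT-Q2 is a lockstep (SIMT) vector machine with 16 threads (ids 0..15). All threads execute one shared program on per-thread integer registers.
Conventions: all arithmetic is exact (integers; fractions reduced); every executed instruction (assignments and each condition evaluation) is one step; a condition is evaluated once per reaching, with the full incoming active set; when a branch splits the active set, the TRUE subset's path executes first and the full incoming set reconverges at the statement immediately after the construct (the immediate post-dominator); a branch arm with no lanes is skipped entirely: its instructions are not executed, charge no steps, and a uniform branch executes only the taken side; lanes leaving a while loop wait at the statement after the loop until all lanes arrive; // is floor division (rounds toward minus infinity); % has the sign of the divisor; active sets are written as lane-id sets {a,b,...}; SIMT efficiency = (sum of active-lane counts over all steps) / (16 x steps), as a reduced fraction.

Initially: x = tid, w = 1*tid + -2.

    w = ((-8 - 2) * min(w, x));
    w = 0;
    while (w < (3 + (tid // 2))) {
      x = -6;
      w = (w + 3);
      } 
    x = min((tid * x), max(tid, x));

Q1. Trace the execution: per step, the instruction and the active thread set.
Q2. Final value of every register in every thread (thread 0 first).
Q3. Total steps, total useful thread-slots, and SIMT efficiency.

step 0: w <- ((-8 - 2) * min(w, x))  {0,1,2,3,4,5,6,7,8,9,10,11,12,13,14,15}
step 1: w <- 0                       {0,1,2,3,4,5,6,7,8,9,10,11,12,13,14,15}
step 2: eval (w < (3 + (tid // 2)))  {0,1,2,3,4,5,6,7,8,9,10,11,12,13,14,15}
step 3: x <- -6                      {0,1,2,3,4,5,6,7,8,9,10,11,12,13,14,15}
step 4: w <- (w + 3)                 {0,1,2,3,4,5,6,7,8,9,10,11,12,13,14,15}
step 5: eval (w < (3 + (tid // 2)))  {0,1,2,3,4,5,6,7,8,9,10,11,12,13,14,15}
step 6: x <- -6                      {2,3,4,5,6,7,8,9,10,11,12,13,14,15}
step 7: w <- (w + 3)                 {2,3,4,5,6,7,8,9,10,11,12,13,14,15}
step 8: eval (w < (3 + (tid // 2)))  {2,3,4,5,6,7,8,9,10,11,12,13,14,15}
step 9: x <- -6                      {8,9,10,11,12,13,14,15}
step 10: w <- (w + 3)                 {8,9,10,11,12,13,14,15}
step 11: eval (w < (3 + (tid // 2)))  {8,9,10,11,12,13,14,15}
step 12: x <- -6                      {14,15}
step 13: w <- (w + 3)                 {14,15}
step 14: eval (w < (3 + (tid // 2)))  {14,15}
step 15: x <- min((tid * x), max(tid, x)) {0,1,2,3,4,5,6,7,8,9,10,11,12,13,14,15}

Answer: 16 steps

x: 0,-6,-12,-18,-24,-30,-36,-42,-48,-54,-60,-66,-72,-78,-84,-90
w: 3,3,6,6,6,6,6,6,9,9,9,9,9,9,12,12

steps = 16; useful = 184; efficiency = 184/256 = 23/32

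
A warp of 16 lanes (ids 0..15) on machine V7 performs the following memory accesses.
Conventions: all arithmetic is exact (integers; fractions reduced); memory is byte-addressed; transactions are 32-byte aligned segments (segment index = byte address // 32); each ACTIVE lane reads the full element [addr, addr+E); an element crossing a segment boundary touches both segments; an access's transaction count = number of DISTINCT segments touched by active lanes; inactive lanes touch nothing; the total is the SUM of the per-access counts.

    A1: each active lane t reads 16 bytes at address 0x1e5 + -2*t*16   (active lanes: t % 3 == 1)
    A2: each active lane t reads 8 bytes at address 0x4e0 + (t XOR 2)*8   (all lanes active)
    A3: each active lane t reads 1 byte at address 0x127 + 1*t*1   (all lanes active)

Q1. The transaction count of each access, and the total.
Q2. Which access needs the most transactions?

A1: 5 transactions
A2: 4 transactions
A3: 1 transaction

Answer: 5,4,1; total 10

Answer: A1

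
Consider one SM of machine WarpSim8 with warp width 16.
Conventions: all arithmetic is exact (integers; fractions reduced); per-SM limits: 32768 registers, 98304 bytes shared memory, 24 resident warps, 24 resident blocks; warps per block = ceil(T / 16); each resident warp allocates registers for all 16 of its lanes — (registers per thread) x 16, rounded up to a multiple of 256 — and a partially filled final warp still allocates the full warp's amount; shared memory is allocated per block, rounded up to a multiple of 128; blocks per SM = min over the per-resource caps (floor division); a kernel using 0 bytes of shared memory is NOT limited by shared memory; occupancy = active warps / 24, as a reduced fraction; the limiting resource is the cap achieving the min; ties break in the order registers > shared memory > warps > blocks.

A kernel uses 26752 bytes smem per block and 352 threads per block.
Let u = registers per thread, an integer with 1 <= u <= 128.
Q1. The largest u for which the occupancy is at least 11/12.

Answer: u = 80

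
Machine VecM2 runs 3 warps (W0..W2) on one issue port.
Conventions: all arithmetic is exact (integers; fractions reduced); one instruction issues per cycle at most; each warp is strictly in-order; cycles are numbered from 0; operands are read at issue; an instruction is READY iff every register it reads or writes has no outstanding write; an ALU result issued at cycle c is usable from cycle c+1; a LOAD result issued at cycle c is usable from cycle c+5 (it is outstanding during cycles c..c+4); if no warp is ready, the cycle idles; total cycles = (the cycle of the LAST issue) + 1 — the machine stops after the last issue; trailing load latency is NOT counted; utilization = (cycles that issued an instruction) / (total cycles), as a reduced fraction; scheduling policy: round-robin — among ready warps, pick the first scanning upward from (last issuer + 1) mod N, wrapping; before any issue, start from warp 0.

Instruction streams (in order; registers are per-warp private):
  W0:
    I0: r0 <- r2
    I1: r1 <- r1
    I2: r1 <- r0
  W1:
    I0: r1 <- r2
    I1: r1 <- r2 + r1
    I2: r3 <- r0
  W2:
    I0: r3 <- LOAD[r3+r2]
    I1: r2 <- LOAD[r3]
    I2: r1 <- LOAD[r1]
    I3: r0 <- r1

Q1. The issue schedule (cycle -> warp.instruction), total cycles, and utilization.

cycle 0: W0.I0
cycle 1: W1.I0
cycle 2: W2.I0
cycle 3: W0.I1
cycle 4: W1.I1
cycle 5: W0.I2
cycle 6: W1.I2
cycle 7: W2.I1
cycle 8: W2.I2
cycle 9: idle
cycle 10: idle
cycle 11: idle
cycle 12: idle
cycle 13: W2.I3

Answer: 14 cycles, utilization 5/7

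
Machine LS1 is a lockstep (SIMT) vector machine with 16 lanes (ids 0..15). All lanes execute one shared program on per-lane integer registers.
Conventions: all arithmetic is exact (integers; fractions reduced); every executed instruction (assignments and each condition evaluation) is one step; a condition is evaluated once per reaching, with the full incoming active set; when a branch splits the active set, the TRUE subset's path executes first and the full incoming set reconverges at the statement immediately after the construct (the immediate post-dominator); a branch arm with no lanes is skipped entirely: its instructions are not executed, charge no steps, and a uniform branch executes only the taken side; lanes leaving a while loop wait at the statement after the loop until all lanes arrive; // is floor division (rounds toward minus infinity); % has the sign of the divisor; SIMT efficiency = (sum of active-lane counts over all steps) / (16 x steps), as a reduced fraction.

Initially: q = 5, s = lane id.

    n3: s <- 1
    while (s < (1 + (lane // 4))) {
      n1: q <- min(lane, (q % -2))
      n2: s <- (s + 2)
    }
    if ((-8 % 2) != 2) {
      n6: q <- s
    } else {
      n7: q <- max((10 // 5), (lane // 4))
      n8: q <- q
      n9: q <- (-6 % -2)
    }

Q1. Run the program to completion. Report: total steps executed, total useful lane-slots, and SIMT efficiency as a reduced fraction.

Answer: 10 steps, 112 useful, 7/10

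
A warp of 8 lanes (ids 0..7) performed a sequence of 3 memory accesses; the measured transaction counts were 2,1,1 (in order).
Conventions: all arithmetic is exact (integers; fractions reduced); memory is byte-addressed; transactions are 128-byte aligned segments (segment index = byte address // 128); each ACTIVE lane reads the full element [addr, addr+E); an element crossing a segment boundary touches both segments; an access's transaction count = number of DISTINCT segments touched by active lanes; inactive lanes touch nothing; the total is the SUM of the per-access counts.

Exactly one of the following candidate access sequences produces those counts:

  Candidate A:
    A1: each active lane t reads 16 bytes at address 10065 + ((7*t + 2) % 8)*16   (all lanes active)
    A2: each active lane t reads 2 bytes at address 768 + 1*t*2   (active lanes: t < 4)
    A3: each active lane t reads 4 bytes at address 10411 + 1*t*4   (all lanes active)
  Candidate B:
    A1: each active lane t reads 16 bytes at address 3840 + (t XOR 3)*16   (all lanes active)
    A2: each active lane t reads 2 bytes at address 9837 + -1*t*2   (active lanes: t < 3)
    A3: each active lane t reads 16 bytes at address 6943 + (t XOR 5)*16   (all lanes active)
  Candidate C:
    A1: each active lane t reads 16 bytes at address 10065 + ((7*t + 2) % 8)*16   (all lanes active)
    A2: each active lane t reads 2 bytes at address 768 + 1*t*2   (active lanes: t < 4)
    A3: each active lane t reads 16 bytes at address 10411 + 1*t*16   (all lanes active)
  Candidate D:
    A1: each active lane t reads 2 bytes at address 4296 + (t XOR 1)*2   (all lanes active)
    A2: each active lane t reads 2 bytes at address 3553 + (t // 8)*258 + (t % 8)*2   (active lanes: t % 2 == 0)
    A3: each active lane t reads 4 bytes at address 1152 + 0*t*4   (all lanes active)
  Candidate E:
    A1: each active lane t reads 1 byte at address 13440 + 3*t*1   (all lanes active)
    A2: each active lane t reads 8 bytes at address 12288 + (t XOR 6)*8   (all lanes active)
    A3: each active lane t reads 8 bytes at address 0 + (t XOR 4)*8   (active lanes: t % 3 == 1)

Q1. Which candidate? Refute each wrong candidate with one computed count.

B: A1 gives 1 transaction, not 2
C: A3 gives 2 transactions, not 1
D: A1 gives 1 transaction, not 2
E: A1 gives 1 transaction, not 2
A: all counts match (2,1,1)

Answer: A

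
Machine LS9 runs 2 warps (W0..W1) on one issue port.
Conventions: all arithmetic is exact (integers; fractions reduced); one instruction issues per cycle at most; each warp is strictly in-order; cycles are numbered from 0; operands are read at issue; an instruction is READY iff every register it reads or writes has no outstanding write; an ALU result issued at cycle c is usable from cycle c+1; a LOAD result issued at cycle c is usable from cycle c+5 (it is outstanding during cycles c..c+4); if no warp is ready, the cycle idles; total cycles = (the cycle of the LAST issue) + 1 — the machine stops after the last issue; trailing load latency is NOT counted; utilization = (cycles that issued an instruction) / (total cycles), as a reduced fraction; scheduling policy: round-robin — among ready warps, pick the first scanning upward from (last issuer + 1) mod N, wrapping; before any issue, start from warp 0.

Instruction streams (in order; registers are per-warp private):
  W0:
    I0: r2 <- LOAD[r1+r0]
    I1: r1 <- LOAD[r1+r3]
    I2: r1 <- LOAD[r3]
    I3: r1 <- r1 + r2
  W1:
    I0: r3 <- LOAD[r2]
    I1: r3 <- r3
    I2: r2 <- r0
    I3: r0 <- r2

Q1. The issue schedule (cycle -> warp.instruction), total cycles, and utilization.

cycle 0: W0.I0
cycle 1: W1.I0
cycle 2: W0.I1
cycle 3: idle
cycle 4: idle
cycle 5: idle
cycle 6: W1.I1
cycle 7: W0.I2
cycle 8: W1.I2
cycle 9: W1.I3
cycle 10: idle
cycle 11: idle
cycle 12: W0.I3

Answer: 13 cycles, utilization 8/13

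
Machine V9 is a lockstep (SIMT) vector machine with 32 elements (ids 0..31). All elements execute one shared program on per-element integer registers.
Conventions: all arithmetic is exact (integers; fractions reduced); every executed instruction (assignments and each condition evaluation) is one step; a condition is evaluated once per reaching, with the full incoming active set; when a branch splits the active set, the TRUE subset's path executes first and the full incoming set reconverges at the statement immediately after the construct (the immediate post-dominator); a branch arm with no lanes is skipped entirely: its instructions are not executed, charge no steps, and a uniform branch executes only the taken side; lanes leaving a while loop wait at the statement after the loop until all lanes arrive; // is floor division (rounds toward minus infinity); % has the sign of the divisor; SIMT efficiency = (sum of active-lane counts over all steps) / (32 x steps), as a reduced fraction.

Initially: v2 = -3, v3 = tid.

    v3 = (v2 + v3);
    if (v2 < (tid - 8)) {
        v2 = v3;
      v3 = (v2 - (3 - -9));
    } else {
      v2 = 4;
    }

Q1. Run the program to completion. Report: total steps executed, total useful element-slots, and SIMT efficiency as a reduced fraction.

Answer: 5 steps, 122 useful, 61/80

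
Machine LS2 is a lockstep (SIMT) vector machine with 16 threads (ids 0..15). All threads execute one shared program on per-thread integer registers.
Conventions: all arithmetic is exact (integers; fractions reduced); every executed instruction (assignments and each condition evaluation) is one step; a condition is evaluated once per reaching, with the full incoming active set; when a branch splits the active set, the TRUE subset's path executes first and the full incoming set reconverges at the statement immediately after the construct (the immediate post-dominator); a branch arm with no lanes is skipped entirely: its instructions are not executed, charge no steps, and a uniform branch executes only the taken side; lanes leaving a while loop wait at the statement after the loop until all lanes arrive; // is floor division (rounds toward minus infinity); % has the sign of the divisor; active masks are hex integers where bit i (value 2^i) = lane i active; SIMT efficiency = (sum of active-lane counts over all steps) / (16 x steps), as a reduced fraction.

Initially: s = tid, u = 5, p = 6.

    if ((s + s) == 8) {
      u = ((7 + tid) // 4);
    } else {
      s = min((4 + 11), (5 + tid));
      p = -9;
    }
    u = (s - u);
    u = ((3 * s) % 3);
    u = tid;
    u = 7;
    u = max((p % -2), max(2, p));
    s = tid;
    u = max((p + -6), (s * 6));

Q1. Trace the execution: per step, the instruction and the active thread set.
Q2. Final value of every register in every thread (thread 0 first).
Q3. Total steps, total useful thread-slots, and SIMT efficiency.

step 0: eval ((s + s) == 8)          0xffff
step 1: u <- ((7 + tid) // 4)        0x0010
step 2: s <- min((4 + 11), (5 + tid)) 0xffef
step 3: p <- -9                      0xffef
step 4: u <- (s - u)                 0xffff
step 5: u <- ((3 * s) % 3)           0xffff
step 6: u <- tid                     0xffff
step 7: u <- 7                       0xffff
step 8: u <- max((p % -2), max(2, p)) 0xffff
step 9: s <- tid                     0xffff
step 10: u <- max((p + -6), (s * 6))  0xffff

Answer: 11 steps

s: 0,1,2,3,4,5,6,7,8,9,10,11,12,13,14,15
u: 0,6,12,18,24,30,36,42,48,54,60,66,72,78,84,90
p: -9,-9,-9,-9,6,-9,-9,-9,-9,-9,-9,-9,-9,-9,-9,-9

steps = 11; useful = 159; efficiency = 159/176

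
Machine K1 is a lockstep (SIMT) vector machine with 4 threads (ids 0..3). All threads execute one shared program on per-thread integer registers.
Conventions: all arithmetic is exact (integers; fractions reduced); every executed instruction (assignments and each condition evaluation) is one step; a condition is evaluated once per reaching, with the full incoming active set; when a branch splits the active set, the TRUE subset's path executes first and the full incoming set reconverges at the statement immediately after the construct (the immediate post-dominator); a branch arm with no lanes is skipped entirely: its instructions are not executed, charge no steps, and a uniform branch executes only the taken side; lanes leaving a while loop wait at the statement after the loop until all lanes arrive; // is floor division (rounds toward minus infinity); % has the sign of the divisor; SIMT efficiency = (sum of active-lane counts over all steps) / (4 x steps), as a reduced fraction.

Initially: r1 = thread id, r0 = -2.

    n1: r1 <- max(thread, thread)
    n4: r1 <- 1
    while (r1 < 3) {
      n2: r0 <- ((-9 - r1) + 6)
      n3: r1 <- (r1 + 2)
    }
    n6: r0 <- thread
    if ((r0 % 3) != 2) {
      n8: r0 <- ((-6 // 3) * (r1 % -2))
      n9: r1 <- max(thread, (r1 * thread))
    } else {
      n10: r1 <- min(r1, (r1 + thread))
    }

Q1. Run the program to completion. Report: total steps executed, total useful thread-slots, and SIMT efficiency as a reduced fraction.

Answer: 11 steps, 39 useful, 39/44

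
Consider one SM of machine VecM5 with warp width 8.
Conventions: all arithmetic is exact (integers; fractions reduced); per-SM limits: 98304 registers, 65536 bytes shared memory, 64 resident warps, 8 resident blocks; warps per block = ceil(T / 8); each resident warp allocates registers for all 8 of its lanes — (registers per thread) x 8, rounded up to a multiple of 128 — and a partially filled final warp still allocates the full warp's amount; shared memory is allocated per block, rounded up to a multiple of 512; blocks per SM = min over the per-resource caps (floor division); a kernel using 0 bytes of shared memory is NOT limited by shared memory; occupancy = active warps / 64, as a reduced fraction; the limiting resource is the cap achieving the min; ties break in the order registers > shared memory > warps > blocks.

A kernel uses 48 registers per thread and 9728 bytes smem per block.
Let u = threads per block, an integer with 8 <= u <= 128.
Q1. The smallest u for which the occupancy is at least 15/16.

Answer: u = 73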